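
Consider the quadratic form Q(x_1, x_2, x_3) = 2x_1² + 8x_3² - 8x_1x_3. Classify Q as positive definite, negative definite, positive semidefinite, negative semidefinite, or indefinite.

The associated matrix is A = [[2, 0, -4], [0, 0, 0], [-4, 0, 8]].
Applying the same elementary operations to the rows and columns of A produces a congruent diagonal matrix with entries 2, 0, 0.
So there are 1 positive, 2 zero pivots.
Hence Q is positive semidefinite.

positive semidefinite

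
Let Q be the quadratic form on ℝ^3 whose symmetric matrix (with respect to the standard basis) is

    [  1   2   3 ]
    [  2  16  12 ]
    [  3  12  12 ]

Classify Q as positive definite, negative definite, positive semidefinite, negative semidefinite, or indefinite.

Symmetric row and column elimination reduces A to a congruent diagonal form with pivots 1, 12, 0.
Counting signs: 2 positive, 1 zero.
Hence Q is positive semidefinite.

positive semidefinite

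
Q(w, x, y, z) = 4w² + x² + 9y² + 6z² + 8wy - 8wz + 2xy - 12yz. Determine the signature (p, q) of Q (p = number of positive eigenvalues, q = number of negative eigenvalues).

The symmetric matrix is A = [[4, 0, 4, -4], [0, 1, 1, 0], [4, 1, 9, -6], [-4, 0, -6, 6]].
Symmetric row and column elimination reduces A to a congruent diagonal form with pivots 4, 1, 4, 1.
So there are 4 positive pivots.

(4, 0)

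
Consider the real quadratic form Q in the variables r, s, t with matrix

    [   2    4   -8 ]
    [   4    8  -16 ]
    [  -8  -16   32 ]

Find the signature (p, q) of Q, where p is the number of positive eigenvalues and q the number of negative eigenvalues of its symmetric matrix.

Applying the same elementary operations to the rows and columns of A produces a congruent diagonal matrix with entries 2, 0, 0.
So there are 1 positive, 2 zero pivots.

(1, 0)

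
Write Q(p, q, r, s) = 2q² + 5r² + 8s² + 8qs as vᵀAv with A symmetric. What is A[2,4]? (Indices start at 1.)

The coefficient of q·s in Q is 8. For a symmetric A this equals A[2,4] + A[4,2] = 2·A[2,4].
So A[2,4] = 8/2 = 4.

4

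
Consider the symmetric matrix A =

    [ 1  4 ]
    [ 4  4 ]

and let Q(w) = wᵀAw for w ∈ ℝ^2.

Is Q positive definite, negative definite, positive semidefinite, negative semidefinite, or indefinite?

Row-reducing A symmetrically gives the diagonal entries 1, -12.
So there are 1 positive, 1 negative pivots.
Hence Q is indefinite.

indefinite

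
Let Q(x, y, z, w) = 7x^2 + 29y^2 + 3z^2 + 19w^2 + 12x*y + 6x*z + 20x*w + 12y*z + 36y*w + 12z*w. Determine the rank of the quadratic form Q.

4

The associated matrix is A = [[7, 6, 3, 10], [6, 29, 6, 18], [3, 6, 3, 6], [10, 18, 6, 19]].
Applying the same elementary operations to the rows and columns of A produces a congruent diagonal matrix with entries 7, 167/7, 204/167, 15/17.
So there are 4 positive pivots.
The rank is the number of nonzero pivots: 4.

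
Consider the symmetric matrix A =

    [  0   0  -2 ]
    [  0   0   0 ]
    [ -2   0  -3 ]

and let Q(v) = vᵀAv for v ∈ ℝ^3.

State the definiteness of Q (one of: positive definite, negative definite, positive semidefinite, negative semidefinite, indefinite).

A is congruent to a diagonal matrix with 1 positive, 1 negative and 1 zero entries, so Q is indefinite.

indefinite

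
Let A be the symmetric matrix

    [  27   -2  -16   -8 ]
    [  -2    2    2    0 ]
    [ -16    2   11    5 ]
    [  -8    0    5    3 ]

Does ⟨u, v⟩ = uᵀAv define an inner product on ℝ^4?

Leading principal minors: Δ_1 = 27, Δ_2 = 50, Δ_3 = 58, Δ_4 = 12.
All leading principal minors are positive, so by Sylvester's criterion Q is positive definite.
⟨·,·⟩ is an inner product exactly when A is positive definite.

yes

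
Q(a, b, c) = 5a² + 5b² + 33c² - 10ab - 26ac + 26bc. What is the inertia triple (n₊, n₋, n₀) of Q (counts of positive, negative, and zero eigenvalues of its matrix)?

Write A = [[5, -5, -13], [-5, 5, 13], [-13, 13, 33]].
Row-reducing A symmetrically gives the diagonal entries 5, 0, -4/5.
So there are 1 positive, 1 negative, 1 zero pivots.

(1, 1, 1)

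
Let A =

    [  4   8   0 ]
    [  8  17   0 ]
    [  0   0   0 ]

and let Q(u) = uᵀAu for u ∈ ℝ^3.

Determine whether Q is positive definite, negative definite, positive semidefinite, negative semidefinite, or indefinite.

Row-reducing A symmetrically gives the diagonal entries 4, 1, 0.
So there are 2 positive, 1 zero pivots.
Hence Q is positive semidefinite.

positive semidefinite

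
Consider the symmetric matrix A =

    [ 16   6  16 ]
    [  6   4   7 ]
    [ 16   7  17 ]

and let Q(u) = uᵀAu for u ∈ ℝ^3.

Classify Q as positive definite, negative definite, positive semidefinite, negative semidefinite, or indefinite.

positive definite

Row-reducing A symmetrically gives the diagonal entries 16, 7/4, 3/7.
Counting signs: 3 positive.
Hence Q is positive definite.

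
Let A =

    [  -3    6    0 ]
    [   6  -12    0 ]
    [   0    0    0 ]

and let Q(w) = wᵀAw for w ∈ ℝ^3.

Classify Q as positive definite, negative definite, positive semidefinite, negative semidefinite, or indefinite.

negative semidefinite

Congruent diagonalization of A (simultaneous row and column reduction) yields pivots -3, 0, 0.
That gives 1 negative, 2 zero pivots.
Hence Q is negative semidefinite.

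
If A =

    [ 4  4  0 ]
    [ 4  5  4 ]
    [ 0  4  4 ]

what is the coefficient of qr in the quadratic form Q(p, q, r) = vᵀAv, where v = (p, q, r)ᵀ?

8

The coefficient of qr is A[2,3] + A[3,2] = 2·4 = 8.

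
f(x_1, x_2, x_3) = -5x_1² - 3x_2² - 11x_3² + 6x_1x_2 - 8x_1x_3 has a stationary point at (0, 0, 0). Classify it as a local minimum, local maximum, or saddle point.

local maximum

The Hessian at the origin is H = [[-10, 6, -8], [6, -6, 0], [-8, 0, -22]].
Symmetric row and column elimination reduces H to a congruent diagonal form with pivots -10, -12/5, -6.
Counting signs: 3 negative.
H is negative definite, so the origin is a strict local maximum.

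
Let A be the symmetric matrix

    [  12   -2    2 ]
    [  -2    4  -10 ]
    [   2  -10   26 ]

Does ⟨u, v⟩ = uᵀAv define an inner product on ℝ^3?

An LDLᵀ factorisation of A has diagonal entries 12, 11/3, 2/11.
So there are 3 positive pivots.
Hence Q is positive definite.
⟨·,·⟩ is an inner product exactly when A is positive definite.

yes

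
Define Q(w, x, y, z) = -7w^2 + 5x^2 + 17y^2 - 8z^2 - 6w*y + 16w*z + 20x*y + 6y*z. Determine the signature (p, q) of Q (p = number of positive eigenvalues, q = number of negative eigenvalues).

(2, 2)

The symmetric matrix is A = [[-7, 0, -3, 8], [0, 5, 10, 0], [-3, 10, 17, 3], [8, 0, 3, -8]].
An LDLᵀ factorisation of A has diagonal entries -7, 5, -12/7, 5/4.
Counting signs: 2 positive, 2 negative.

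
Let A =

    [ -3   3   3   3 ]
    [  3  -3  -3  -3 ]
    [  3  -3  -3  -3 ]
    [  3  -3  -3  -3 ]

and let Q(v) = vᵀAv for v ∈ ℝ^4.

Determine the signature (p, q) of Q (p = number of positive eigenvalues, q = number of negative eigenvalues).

(0, 1)

Row-reducing A symmetrically gives the diagonal entries -3, 0, 0, 0.
Counting signs: 1 negative, 3 zero.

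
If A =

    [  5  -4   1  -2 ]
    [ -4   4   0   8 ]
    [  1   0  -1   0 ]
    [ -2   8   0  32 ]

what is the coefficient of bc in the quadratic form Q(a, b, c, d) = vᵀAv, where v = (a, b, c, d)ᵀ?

The coefficient of bc is A[2,3] + A[3,2] = 2·0 = 0.

0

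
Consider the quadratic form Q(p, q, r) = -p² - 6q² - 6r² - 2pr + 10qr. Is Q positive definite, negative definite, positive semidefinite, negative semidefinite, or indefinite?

The symmetric matrix of Q is A = [[-1, 0, -1], [0, -6, 5], [-1, 5, -6]].
Leading principal minors: Δ_1 = -1, Δ_2 = 6, Δ_3 = -5.
The signs alternate starting with Δ_1 < 0, so by Sylvester's criterion Q is negative definite.

negative definite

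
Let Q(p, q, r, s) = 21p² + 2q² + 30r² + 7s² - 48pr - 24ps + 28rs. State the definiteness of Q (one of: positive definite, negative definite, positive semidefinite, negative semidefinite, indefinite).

Write A = [[21, 0, -24, -12], [0, 2, 0, 0], [-24, 0, 30, 14], [-12, 0, 14, 7]].
Row-reducing A symmetrically gives the diagonal entries 21, 2, 18/7, 1/9.
So there are 4 positive pivots.
Hence Q is positive definite.

positive definite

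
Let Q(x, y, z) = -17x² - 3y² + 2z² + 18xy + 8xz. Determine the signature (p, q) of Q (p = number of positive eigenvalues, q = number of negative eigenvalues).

(2, 1)

The symmetric matrix is A = [[-17, 9, 4], [9, -3, 0], [4, 0, 2]].
Congruent diagonalization of A (simultaneous row and column reduction) yields pivots -17, 30/17, 2/5.
So there are 2 positive, 1 negative pivots.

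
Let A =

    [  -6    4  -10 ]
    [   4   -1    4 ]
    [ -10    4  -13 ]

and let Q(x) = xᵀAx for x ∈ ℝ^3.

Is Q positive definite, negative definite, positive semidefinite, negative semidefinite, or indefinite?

Applying the same elementary operations to the rows and columns of A produces a congruent diagonal matrix with entries -6, 5/3, -3/5.
So there are 1 positive, 2 negative pivots.
Hence Q is indefinite.

indefinite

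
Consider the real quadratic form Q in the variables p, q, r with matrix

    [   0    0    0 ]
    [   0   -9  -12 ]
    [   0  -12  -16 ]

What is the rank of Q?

Congruent diagonalization of A (simultaneous row and column reduction) yields pivots 0, -9, 0.
That gives 1 negative, 2 zero pivots.
The rank is the number of nonzero pivots: 1.

1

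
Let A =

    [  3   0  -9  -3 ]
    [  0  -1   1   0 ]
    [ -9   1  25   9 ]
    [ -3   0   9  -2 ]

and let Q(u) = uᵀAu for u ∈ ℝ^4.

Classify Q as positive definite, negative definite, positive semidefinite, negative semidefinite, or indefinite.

Applying the same elementary operations to the rows and columns of A produces a congruent diagonal matrix with entries 3, -1, -1, -5.
So there are 1 positive, 3 negative pivots.
Hence Q is indefinite.

indefinite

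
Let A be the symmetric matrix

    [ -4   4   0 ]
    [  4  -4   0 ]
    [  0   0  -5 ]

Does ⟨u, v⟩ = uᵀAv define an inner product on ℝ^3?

no

Congruent diagonalization of A (simultaneous row and column reduction) yields pivots -4, 0, -5.
Counting signs: 2 negative, 1 zero.
Hence Q is negative semidefinite.
⟨·,·⟩ is an inner product exactly when A is positive definite.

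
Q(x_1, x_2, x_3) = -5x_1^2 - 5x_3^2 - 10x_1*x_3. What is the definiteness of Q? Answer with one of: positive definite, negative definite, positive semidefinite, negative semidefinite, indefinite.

negative semidefinite

Write A = [[-5, 0, -5], [0, 0, 0], [-5, 0, -5]].
Applying the same elementary operations to the rows and columns of A produces a congruent diagonal matrix with entries -5, 0, 0.
So there are 1 negative, 2 zero pivots.
Hence Q is negative semidefinite.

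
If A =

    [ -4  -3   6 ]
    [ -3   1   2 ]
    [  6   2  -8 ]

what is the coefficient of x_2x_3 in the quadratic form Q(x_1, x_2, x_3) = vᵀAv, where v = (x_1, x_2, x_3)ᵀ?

4

The coefficient of x_2x_3 is A[2,3] + A[3,2] = 2·2 = 4.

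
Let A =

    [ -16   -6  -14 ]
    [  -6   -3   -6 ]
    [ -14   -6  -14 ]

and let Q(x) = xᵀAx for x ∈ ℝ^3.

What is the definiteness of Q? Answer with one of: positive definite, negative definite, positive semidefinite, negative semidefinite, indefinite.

negative definite

An LDLᵀ factorisation of A has diagonal entries -16, -3/4, -1.
So there are 3 negative pivots.
Hence Q is negative definite.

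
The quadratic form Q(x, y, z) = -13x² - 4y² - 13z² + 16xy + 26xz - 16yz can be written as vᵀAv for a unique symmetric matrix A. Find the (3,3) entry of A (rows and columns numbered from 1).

-13

The coefficient of z² in Q is -13, and that is exactly A[3,3].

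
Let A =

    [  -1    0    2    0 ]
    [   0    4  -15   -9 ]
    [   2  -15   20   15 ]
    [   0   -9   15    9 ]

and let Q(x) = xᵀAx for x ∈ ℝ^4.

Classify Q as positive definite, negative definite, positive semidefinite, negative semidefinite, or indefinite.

Symmetric row and column elimination reduces A to a congruent diagonal form with pivots -1, 4, -129/4, -15/43.
Counting signs: 1 positive, 3 negative.
Hence Q is indefinite.

indefinite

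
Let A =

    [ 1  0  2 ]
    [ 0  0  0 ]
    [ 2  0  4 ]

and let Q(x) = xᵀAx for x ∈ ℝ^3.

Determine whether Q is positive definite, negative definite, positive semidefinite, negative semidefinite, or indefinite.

positive semidefinite

Symmetric row and column elimination reduces A to a congruent diagonal form with pivots 1, 0, 0.
So there are 1 positive, 2 zero pivots.
Hence Q is positive semidefinite.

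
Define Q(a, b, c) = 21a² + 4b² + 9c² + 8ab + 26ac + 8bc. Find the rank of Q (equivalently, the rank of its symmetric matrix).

The symmetric matrix is A = [[21, 4, 13], [4, 4, 4], [13, 4, 9]].
An LDLᵀ factorisation of A has diagonal entries 21, 68/21, 4/17.
That gives 3 positive pivots.
The rank is the number of nonzero pivots: 3.

3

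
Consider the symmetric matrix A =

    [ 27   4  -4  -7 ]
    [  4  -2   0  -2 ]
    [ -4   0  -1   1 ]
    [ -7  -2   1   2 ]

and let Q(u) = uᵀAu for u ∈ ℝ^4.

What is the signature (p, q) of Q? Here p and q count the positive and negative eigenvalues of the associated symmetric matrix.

(2, 2)

Applying the same elementary operations to the rows and columns of A produces a congruent diagonal matrix with entries 27, -70/27, -51/35, 10/17.
That gives 2 positive, 2 negative pivots.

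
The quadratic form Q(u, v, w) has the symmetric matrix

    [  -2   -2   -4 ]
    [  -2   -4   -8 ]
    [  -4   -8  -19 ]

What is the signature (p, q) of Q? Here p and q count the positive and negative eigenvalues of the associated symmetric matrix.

Symmetric row and column elimination reduces A to a congruent diagonal form with pivots -2, -2, -3.
Counting signs: 3 negative.

(0, 3)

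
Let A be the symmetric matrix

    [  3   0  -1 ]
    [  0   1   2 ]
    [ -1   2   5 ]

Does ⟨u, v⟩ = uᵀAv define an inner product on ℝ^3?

Leading principal minors: Δ_1 = 3, Δ_2 = 3, Δ_3 = 2.
All leading principal minors are positive, so by Sylvester's criterion Q is positive definite.
⟨·,·⟩ is an inner product exactly when A is positive definite.

yes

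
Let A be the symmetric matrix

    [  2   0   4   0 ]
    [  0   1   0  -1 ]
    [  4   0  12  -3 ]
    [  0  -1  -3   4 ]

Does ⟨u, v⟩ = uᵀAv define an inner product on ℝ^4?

An LDLᵀ factorisation of A has diagonal entries 2, 1, 4, 3/4.
So there are 4 positive pivots.
Hence Q is positive definite.
⟨·,·⟩ is an inner product exactly when A is positive definite.

yes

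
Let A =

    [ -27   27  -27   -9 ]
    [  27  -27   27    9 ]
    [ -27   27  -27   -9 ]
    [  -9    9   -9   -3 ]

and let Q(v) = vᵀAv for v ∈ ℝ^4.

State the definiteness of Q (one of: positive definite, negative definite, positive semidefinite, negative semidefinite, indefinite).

Symmetric row and column elimination reduces A to a congruent diagonal form with pivots -27, 0, 0, 0.
That gives 1 negative, 3 zero pivots.
Hence Q is negative semidefinite.

negative semidefinite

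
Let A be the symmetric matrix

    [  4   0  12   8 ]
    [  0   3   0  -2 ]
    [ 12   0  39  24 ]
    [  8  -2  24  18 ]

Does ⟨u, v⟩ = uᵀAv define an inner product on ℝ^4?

yes

Leading principal minors: Δ_1 = 4, Δ_2 = 12, Δ_3 = 36, Δ_4 = 24.
All leading principal minors are positive, so by Sylvester's criterion Q is positive definite.
⟨·,·⟩ is an inner product exactly when A is positive definite.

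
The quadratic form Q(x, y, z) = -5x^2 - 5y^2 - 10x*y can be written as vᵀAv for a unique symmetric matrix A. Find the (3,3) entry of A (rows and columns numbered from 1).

0

The coefficient of z^2 in Q is 0, and that is exactly A[3,3].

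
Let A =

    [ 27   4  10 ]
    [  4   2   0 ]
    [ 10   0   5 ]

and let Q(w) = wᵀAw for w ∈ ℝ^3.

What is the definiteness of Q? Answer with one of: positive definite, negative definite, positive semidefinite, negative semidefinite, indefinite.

indefinite

Symmetric row and column elimination reduces A to a congruent diagonal form with pivots 27, 38/27, -5/19.
So there are 2 positive, 1 negative pivots.
Hence Q is indefinite.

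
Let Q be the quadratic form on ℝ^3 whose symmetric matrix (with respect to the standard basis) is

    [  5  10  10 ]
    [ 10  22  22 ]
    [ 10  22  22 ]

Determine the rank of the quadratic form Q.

Row-reducing A symmetrically gives the diagonal entries 5, 2, 0.
That gives 2 positive, 1 zero pivots.
The rank is the number of nonzero pivots: 2.

2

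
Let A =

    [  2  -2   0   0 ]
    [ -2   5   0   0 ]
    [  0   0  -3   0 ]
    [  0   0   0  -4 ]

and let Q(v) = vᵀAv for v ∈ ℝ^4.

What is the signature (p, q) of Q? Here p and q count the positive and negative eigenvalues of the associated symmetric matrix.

An LDLᵀ factorisation of A has diagonal entries 2, 3, -3, -4.
Counting signs: 2 positive, 2 negative.

(2, 2)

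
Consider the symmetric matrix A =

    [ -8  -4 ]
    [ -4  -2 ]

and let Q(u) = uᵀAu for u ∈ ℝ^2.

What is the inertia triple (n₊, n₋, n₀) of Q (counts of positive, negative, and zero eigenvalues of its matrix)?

Symmetric row and column elimination reduces A to a congruent diagonal form with pivots -8, 0.
Counting signs: 1 negative, 1 zero.

(0, 1, 1)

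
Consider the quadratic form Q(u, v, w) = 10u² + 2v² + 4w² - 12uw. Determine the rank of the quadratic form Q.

Write A = [[10, 0, -6], [0, 2, 0], [-6, 0, 4]].
Row-reducing A symmetrically gives the diagonal entries 10, 2, 2/5.
Counting signs: 3 positive.
The rank is the number of nonzero pivots: 3.

3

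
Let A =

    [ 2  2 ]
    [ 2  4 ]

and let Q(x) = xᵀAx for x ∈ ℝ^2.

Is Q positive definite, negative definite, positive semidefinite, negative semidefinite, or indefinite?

positive definite

For the 2×2 matrix [[2, 2], [2, 4]]: det = 2·4 − (2)² = 4, trace = 6.
det > 0 so both eigenvalues share the sign of the trace; trace = 6 > 0 ⇒ both positive.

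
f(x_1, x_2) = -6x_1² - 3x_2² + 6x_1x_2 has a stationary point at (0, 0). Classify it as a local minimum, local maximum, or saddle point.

The Hessian at the origin is H = [[-12, 6], [6, -6]].
det H = -12·-6 − (6)² = 36 > 0 and H[1,1] = -12 < 0, so H is negative definite.
Therefore the origin is a local maximum.

local maximum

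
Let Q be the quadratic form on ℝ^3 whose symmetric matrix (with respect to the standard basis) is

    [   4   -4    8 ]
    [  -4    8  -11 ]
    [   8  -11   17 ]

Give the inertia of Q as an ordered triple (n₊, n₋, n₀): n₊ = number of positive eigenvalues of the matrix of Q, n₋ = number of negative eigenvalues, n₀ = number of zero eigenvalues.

An LDLᵀ factorisation of A has diagonal entries 4, 4, -5/4.
That gives 2 positive, 1 negative pivots.

(2, 1, 0)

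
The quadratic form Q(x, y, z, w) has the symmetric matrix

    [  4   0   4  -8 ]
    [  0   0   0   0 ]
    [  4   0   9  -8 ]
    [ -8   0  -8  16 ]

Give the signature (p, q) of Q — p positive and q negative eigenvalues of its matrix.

(2, 0)

Applying the same elementary operations to the rows and columns of A produces a congruent diagonal matrix with entries 4, 0, 5, 0.
That gives 2 positive, 2 zero pivots.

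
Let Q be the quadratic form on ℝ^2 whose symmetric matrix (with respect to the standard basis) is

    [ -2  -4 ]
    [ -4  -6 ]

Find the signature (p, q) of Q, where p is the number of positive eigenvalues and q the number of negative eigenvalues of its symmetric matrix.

(1, 1)

Row-reducing A symmetrically gives the diagonal entries -2, 2.
That gives 1 positive, 1 negative pivots.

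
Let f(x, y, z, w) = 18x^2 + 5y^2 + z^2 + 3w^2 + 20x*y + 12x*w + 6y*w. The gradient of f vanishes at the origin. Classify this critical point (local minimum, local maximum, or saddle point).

The Hessian at the origin is H = [[36, 20, 0, 12], [20, 10, 0, 6], [0, 0, 2, 0], [12, 6, 0, 6]].
Congruent diagonalization of H (simultaneous row and column reduction) yields pivots 36, -10/9, 2, 12/5.
Counting signs: 3 positive, 1 negative.
H is indefinite, so the origin is a saddle point.

saddle point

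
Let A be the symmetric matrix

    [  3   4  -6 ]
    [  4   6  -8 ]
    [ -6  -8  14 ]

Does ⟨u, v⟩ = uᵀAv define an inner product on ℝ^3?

Applying the same elementary operations to the rows and columns of A produces a congruent diagonal matrix with entries 3, 2/3, 2.
So there are 3 positive pivots.
Hence Q is positive definite.
⟨·,·⟩ is an inner product exactly when A is positive definite.

yes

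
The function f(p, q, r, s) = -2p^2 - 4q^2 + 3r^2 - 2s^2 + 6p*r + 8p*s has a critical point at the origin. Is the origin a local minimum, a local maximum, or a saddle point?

The Hessian at the origin is H = [[-4, 0, 6, 8], [0, -8, 0, 0], [6, 0, 6, 0], [8, 0, 0, -4]].
Applying the same elementary operations to the rows and columns of H produces a congruent diagonal matrix with entries -4, -8, 15, 12/5.
Counting signs: 2 positive, 2 negative.
H is indefinite, so the origin is a saddle point.

saddle point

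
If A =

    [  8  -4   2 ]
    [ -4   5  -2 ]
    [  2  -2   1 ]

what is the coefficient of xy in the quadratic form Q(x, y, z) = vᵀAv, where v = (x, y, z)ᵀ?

The coefficient of xy is A[1,2] + A[2,1] = 2·(-4) = -8.

-8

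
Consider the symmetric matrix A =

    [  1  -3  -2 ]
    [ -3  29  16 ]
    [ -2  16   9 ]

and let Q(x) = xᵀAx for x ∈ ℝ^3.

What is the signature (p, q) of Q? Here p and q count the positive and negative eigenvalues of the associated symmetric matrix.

(2, 0)

Congruent diagonalization of A (simultaneous row and column reduction) yields pivots 1, 20, 0.
Counting signs: 2 positive, 1 zero.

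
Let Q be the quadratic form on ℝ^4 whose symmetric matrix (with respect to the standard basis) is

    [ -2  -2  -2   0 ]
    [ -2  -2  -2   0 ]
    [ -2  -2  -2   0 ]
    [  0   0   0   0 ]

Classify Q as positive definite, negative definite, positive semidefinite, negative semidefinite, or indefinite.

negative semidefinite

Applying the same elementary operations to the rows and columns of A produces a congruent diagonal matrix with entries -2, 0, 0, 0.
So there are 1 negative, 3 zero pivots.
Hence Q is negative semidefinite.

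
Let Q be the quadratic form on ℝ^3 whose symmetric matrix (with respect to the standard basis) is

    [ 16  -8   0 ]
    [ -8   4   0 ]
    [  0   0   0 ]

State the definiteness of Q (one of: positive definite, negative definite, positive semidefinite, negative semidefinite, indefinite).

positive semidefinite

Row-reducing A symmetrically gives the diagonal entries 16, 0, 0.
So there are 1 positive, 2 zero pivots.
Hence Q is positive semidefinite.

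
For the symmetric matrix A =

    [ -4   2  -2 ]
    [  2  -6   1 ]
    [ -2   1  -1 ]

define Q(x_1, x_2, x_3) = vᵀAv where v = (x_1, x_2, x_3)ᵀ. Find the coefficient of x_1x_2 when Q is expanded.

4

The coefficient of x_1x_2 is A[1,2] + A[2,1] = 2·2 = 4.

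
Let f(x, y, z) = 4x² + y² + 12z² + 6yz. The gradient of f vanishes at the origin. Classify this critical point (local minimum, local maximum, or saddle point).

The Hessian at the origin is H = [[8, 0, 0], [0, 2, 6], [0, 6, 24]].
Symmetric row and column elimination reduces H to a congruent diagonal form with pivots 8, 2, 6.
So there are 3 positive pivots.
H is positive definite, so the origin is a strict local minimum.

local minimum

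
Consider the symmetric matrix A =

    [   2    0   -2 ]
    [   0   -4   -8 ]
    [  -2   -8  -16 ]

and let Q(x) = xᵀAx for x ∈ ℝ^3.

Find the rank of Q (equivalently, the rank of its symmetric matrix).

Symmetric row and column elimination reduces A to a congruent diagonal form with pivots 2, -4, -2.
Counting signs: 1 positive, 2 negative.
The rank is the number of nonzero pivots: 3.

3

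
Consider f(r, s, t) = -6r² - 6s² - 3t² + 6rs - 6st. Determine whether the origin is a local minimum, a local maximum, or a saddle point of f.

The Hessian at the origin is H = [[-12, 6, 0], [6, -12, -6], [0, -6, -6]].
Congruent diagonalization of H (simultaneous row and column reduction) yields pivots -12, -9, -2.
So there are 3 negative pivots.
H is negative definite, so the origin is a strict local maximum.

local maximum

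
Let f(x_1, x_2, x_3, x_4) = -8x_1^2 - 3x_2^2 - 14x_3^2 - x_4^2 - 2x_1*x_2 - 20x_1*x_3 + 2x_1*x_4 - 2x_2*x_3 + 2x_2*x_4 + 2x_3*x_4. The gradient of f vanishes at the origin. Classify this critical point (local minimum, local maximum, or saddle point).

The Hessian at the origin is H = [[-16, -2, -20, 2], [-2, -6, -2, 2], [-20, -2, -28, 2], [2, 2, 2, -2]].
Congruent diagonalization of H (simultaneous row and column reduction) yields pivots -16, -23/4, -68/23, -20/17.
Counting signs: 4 negative.
H is negative definite, so the origin is a strict local maximum.

local maximum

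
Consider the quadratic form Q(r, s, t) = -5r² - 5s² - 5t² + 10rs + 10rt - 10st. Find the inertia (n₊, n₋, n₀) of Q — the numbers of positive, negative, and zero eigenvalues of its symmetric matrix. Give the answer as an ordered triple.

(0, 1, 2)

Write A = [[-5, 5, 5], [5, -5, -5], [5, -5, -5]].
Symmetric row and column elimination reduces A to a congruent diagonal form with pivots -5, 0, 0.
Counting signs: 1 negative, 2 zero.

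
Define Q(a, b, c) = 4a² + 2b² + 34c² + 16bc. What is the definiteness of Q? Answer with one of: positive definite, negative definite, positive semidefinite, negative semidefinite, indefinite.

positive definite

The symmetric matrix is A = [[4, 0, 0], [0, 2, 8], [0, 8, 34]].
Symmetric row and column elimination reduces A to a congruent diagonal form with pivots 4, 2, 2.
So there are 3 positive pivots.
Hence Q is positive definite.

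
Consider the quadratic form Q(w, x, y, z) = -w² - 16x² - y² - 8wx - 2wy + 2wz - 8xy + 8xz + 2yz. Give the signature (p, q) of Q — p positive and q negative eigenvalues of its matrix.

(1, 1)

The symmetric matrix is A = [[-1, -4, -1, 1], [-4, -16, -4, 4], [-1, -4, -1, 1], [1, 4, 1, 0]].
Symmetric row and column elimination reduces A to a congruent diagonal form with pivots -1, 0, 0, 1.
So there are 1 positive, 1 negative, 2 zero pivots.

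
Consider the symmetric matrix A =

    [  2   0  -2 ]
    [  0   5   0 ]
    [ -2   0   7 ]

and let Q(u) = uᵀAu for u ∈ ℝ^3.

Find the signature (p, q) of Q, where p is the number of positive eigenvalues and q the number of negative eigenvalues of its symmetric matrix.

(3, 0)

An LDLᵀ factorisation of A has diagonal entries 2, 5, 5.
Counting signs: 3 positive.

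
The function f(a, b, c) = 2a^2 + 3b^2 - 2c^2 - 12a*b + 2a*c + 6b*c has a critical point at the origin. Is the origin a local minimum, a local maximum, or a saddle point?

saddle point

The Hessian at the origin is H = [[4, -12, 2], [-12, 6, 6], [2, 6, -4]].
Congruent diagonalization of H (simultaneous row and column reduction) yields pivots 4, -30, -1/5.
Counting signs: 1 positive, 2 negative.
H is indefinite, so the origin is a saddle point.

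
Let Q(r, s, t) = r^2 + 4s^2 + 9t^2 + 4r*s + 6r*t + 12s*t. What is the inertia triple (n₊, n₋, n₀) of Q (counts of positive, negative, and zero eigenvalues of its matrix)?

The associated matrix is A = [[1, 2, 3], [2, 4, 6], [3, 6, 9]].
Congruent diagonalization of A (simultaneous row and column reduction) yields pivots 1, 0, 0.
Counting signs: 1 positive, 2 zero.

(1, 0, 2)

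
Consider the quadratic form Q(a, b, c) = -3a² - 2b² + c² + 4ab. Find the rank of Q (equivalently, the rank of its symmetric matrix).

3

Write A = [[-3, 2, 0], [2, -2, 0], [0, 0, 1]].
Row-reducing A symmetrically gives the diagonal entries -3, -2/3, 1.
So there are 1 positive, 2 negative pivots.
The rank is the number of nonzero pivots: 3.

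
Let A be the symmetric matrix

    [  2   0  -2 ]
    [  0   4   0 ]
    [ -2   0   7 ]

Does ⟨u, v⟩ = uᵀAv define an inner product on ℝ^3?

Leading principal minors: Δ_1 = 2, Δ_2 = 8, Δ_3 = 40.
All leading principal minors are positive, so by Sylvester's criterion Q is positive definite.
⟨·,·⟩ is an inner product exactly when A is positive definite.

yes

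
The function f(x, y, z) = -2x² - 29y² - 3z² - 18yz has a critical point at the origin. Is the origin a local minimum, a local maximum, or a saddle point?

local maximum

The Hessian at the origin is H = [[-4, 0, 0], [0, -58, -18], [0, -18, -6]].
Row-reducing H symmetrically gives the diagonal entries -4, -58, -12/29.
So there are 3 negative pivots.
H is negative definite, so the origin is a strict local maximum.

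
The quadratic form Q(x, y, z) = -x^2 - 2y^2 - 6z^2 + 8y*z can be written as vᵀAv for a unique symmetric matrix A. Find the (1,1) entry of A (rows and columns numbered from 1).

The coefficient of x^2 in Q is -1, and that is exactly A[1,1].

-1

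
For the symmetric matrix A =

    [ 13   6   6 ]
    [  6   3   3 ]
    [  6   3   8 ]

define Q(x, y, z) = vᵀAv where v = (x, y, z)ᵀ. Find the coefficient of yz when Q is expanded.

6

The coefficient of yz is A[2,3] + A[3,2] = 2·3 = 6.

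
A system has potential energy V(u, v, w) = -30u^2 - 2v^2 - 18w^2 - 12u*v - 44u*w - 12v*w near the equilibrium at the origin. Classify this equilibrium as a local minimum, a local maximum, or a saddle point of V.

saddle point

The Hessian at the origin is H = [[-60, -12, -44], [-12, -4, -12], [-44, -12, -36]].
Row-reducing H symmetrically gives the diagonal entries -60, -8/5, 8/3.
That gives 1 positive, 2 negative pivots.
H is indefinite, so the origin is a saddle point.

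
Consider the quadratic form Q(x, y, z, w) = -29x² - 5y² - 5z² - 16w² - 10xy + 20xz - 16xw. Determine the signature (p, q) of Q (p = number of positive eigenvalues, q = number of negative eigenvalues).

Write A = [[-29, -5, 10, -8], [-5, -5, 0, 0], [10, 0, -5, 0], [-8, 0, 0, -16]].
Applying the same elementary operations to the rows and columns of A produces a congruent diagonal matrix with entries -29, -120/29, -5/6, 0.
Counting signs: 3 negative, 1 zero.

(0, 3)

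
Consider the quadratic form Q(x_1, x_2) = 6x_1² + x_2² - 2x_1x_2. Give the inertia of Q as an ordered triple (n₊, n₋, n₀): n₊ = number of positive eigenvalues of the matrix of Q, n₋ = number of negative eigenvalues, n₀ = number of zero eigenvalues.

The symmetric matrix is A = [[6, -1], [-1, 1]].
Symmetric row and column elimination reduces A to a congruent diagonal form with pivots 6, 5/6.
That gives 2 positive pivots.

(2, 0, 0)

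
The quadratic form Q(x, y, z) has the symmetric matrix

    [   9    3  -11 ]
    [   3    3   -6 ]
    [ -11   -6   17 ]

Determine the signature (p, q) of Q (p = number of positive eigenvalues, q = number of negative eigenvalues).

(3, 0)

An LDLᵀ factorisation of A has diagonal entries 9, 2, 5/6.
That gives 3 positive pivots.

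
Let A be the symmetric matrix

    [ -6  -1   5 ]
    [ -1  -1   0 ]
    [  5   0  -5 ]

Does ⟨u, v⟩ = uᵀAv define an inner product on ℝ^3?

Symmetric row and column elimination reduces A to a congruent diagonal form with pivots -6, -5/6, 0.
That gives 2 negative, 1 zero pivots.
Hence Q is negative semidefinite.
⟨·,·⟩ is an inner product exactly when A is positive definite.

no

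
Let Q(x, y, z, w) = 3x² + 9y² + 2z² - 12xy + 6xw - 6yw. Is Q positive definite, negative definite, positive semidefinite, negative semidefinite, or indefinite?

Write A = [[3, -6, 0, 3], [-6, 9, 0, -3], [0, 0, 2, 0], [3, -3, 0, 0]].
Applying the same elementary operations to the rows and columns of A produces a congruent diagonal matrix with entries 3, -3, 2, 0.
That gives 2 positive, 1 negative, 1 zero pivots.
Hence Q is indefinite.

indefinite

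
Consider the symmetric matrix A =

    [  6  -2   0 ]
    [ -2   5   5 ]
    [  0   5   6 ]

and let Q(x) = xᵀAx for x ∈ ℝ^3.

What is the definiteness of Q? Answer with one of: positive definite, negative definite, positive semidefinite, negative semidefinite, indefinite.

Leading principal minors: Δ_1 = 6, Δ_2 = 26, Δ_3 = 6.
All leading principal minors are positive, so by Sylvester's criterion Q is positive definite.

positive definite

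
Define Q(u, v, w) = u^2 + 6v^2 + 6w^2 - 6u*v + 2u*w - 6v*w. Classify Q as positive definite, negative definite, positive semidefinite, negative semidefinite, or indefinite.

Write A = [[1, -3, 1], [-3, 6, -3], [1, -3, 6]].
Symmetric row and column elimination reduces A to a congruent diagonal form with pivots 1, -3, 5.
Counting signs: 2 positive, 1 negative.
Hence Q is indefinite.

indefinite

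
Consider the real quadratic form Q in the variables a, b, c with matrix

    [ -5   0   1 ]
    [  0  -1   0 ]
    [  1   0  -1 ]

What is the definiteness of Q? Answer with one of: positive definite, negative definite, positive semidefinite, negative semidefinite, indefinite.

negative definite

Leading principal minors: Δ_1 = -5, Δ_2 = 5, Δ_3 = -4.
The signs alternate starting with Δ_1 < 0, so by Sylvester's criterion Q is negative definite.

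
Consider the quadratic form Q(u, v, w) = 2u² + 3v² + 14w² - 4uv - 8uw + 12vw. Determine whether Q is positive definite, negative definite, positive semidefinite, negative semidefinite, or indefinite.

positive definite

The associated matrix is A = [[2, -2, -4], [-2, 3, 6], [-4, 6, 14]].
Congruent diagonalization of A (simultaneous row and column reduction) yields pivots 2, 1, 2.
That gives 3 positive pivots.
Hence Q is positive definite.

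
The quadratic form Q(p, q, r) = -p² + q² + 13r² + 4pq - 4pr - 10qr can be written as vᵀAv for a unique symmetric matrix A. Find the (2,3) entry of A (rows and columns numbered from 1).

The coefficient of q·r in Q is -10. For a symmetric A this equals A[2,3] + A[3,2] = 2·A[2,3].
So A[2,3] = -10/2 = -5.

-5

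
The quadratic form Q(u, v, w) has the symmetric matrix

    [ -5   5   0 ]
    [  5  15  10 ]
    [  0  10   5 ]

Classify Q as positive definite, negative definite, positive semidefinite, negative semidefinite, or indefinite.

Symmetric row and column elimination reduces A to a congruent diagonal form with pivots -5, 20, 0.
So there are 1 positive, 1 negative, 1 zero pivots.
Hence Q is indefinite.

indefinite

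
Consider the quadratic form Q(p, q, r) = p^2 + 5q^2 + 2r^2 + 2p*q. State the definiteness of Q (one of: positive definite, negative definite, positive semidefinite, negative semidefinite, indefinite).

The symmetric matrix is A = [[1, 1, 0], [1, 5, 0], [0, 0, 2]].
Symmetric row and column elimination reduces A to a congruent diagonal form with pivots 1, 4, 2.
So there are 3 positive pivots.
Hence Q is positive definite.

positive definite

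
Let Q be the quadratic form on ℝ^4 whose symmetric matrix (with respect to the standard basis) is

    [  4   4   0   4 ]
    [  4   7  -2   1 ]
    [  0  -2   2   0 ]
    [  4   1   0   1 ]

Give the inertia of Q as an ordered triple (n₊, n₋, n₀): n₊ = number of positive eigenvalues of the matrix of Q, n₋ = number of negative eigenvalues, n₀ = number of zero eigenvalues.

(3, 1, 0)

An LDLᵀ factorisation of A has diagonal entries 4, 3, 2/3, -12.
So there are 3 positive, 1 negative pivots.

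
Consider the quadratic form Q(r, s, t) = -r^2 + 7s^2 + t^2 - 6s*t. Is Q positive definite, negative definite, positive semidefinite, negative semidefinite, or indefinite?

indefinite

The associated matrix is A = [[-1, 0, 0], [0, 7, -3], [0, -3, 1]].
Symmetric row and column elimination reduces A to a congruent diagonal form with pivots -1, 7, -2/7.
Counting signs: 1 positive, 2 negative.
Hence Q is indefinite.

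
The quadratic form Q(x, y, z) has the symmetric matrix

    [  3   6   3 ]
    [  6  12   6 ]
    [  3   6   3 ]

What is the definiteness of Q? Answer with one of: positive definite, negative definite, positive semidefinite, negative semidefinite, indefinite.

positive semidefinite

Symmetric row and column elimination reduces A to a congruent diagonal form with pivots 3, 0, 0.
That gives 1 positive, 2 zero pivots.
Hence Q is positive semidefinite.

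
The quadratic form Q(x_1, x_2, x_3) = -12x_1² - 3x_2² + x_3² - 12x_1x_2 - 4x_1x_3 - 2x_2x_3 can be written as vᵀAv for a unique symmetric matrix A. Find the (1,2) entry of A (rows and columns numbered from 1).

The coefficient of x_1·x_2 in Q is -12. For a symmetric A this equals A[1,2] + A[2,1] = 2·A[1,2].
So A[1,2] = -12/2 = -6.

-6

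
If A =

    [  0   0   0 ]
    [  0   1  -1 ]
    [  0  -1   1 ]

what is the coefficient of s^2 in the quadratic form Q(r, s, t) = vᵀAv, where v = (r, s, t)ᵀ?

The coefficient of s^2 is the diagonal entry A[2,2] = 1.

1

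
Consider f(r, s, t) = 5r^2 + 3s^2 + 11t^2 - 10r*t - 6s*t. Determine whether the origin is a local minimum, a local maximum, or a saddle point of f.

The Hessian at the origin is H = [[10, 0, -10], [0, 6, -6], [-10, -6, 22]].
An LDLᵀ factorisation of H has diagonal entries 10, 6, 6.
That gives 3 positive pivots.
H is positive definite, so the origin is a strict local minimum.

local minimum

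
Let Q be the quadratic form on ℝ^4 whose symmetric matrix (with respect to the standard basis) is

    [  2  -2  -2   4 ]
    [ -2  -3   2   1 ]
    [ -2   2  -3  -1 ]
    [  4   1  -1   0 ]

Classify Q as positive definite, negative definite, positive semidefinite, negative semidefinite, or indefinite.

Row-reducing A symmetrically gives the diagonal entries 2, -5, -5, -6/5.
So there are 1 positive, 3 negative pivots.
Hence Q is indefinite.

indefinite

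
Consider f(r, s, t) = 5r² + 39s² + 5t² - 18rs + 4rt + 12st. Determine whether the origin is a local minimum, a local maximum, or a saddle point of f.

The Hessian at the origin is H = [[10, -18, 4], [-18, 78, 12], [4, 12, 10]].
An LDLᵀ factorisation of H has diagonal entries 10, 228/5, 6/19.
So there are 3 positive pivots.
H is positive definite, so the origin is a strict local minimum.

local minimum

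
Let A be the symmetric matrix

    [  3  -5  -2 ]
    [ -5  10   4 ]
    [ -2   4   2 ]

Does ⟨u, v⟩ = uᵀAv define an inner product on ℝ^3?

Leading principal minors: Δ_1 = 3, Δ_2 = 5, Δ_3 = 2.
All leading principal minors are positive, so by Sylvester's criterion Q is positive definite.
⟨·,·⟩ is an inner product exactly when A is positive definite.

yes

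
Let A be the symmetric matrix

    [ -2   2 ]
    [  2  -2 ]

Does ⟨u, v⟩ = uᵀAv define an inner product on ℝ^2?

Symmetric row and column elimination reduces A to a congruent diagonal form with pivots -2, 0.
Counting signs: 1 negative, 1 zero.
Hence Q is negative semidefinite.
⟨·,·⟩ is an inner product exactly when A is positive definite.

no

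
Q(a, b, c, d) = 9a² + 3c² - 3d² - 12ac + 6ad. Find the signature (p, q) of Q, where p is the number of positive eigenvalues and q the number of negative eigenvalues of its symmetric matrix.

(1, 1)

The symmetric matrix is A = [[9, 0, -6, 3], [0, 0, 0, 0], [-6, 0, 3, 0], [3, 0, 0, -3]].
Row-reducing A symmetrically gives the diagonal entries 9, 0, -1, 0.
So there are 1 positive, 1 negative, 2 zero pivots.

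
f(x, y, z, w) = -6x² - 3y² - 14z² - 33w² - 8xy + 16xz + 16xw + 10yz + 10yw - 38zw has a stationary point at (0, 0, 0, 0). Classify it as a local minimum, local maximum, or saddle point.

The Hessian at the origin is H = [[-12, -8, 16, 16], [-8, -6, 10, 10], [16, 10, -28, -38], [16, 10, -38, -66]].
An LDLᵀ factorisation of H has diagonal entries -12, -2/3, -6, -4/3.
So there are 4 negative pivots.
H is negative definite, so the origin is a strict local maximum.

local maximum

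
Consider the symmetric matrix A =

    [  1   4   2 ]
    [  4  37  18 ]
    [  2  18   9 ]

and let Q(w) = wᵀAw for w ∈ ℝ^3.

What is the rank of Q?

3

Row-reducing A symmetrically gives the diagonal entries 1, 21, 5/21.
So there are 3 positive pivots.
The rank is the number of nonzero pivots: 3.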